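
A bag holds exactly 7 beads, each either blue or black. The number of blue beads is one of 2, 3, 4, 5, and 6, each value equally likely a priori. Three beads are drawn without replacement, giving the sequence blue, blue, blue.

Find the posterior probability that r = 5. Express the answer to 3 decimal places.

The likelihood of the observed sequence under each hypothesis: P(data | r = 2) = (2/7)(1/6)(0/5) = 0; P(data | r = 3) = (3/7)(2/6)(1/5) = 1/35; P(data | r = 4) = (4/7)(3/6)(2/5) = 4/35; P(data | r = 5) = (5/7)(4/6)(3/5) = 2/7; P(data | r = 6) = (6/7)(5/6)(4/5) = 4/7.
Multiplying each by its prior: 1/5 · 0 = 0, 1/5 · 1/35 = 1/175, 1/5 · 4/35 = 4/175, 1/5 · 2/7 = 2/35, 1/5 · 4/7 = 4/35; with total 1/5.
Hence P(r = 5 | data) = (2/35) / (1/5) = 2/7.

0.286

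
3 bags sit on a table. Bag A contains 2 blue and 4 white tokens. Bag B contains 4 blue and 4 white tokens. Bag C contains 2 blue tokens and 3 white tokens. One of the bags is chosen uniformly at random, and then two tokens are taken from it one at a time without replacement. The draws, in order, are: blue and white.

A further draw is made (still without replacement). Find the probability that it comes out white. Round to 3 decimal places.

For each hypothesis, P(data | H) works out to: P(data | bag A) = (2/6)(4/5) = 4/15; P(data | bag B) = (4/8)(4/7) = 2/7; P(data | bag C) = (2/5)(3/4) = 3/10.
Multiplying each by its prior: 1/3 · 4/15 = 4/45, 1/3 · 2/7 = 2/21, 1/3 · 3/10 = 1/10; these sum to 179/630.
The posterior is then P(bag A | data) = 56/179, P(bag B | data) = 60/179, P(bag C | data) = 63/179.
Averaging over the posterior, P(white next | data) = (3/4)(56/179) + (1/2)(60/179) + (2/3)(63/179) = 114/179.

0.637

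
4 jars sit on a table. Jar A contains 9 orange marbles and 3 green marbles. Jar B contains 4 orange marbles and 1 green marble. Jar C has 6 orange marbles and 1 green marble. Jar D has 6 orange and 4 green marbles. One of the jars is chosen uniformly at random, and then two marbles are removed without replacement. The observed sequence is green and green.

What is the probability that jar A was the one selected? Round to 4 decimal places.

0.2542

Under each hypothesis, the probability of the observed sequence is: P(data | jar A) = (3/12)(2/11) = 0.045455; P(data | jar B) = (1/5)(0/4) = 0; P(data | jar C) = (1/7)(0/6) = 0; P(data | jar D) = (4/10)(3/9) = 0.13333.
Weighting by the prior gives 1/4 · 0.045455 = 0.011364, 1/4 · 0 = 0, 1/4 · 0 = 0, 1/4 · 0.13333 = 0.033333; summing to 0.044697.
So P(jar A | data) = (0.011364) / (0.044697) = 0.25424.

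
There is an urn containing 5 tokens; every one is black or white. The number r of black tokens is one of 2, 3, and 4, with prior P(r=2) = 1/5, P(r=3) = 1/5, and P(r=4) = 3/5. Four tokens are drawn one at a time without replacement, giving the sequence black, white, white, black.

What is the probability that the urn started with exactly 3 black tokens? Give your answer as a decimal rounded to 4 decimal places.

0.5000

Compute the likelihood of the observed sequence for each case: P(data | r = 2) = (2/5)(3/4)(2/3)(1/2) = 1/10; P(data | r = 3) = (3/5)(2/4)(1/3)(2/2) = 1/10; P(data | r = 4) = (4/5)(1/4)(0/3) = 0.
Multiplying each by its prior: 1/5 · 1/10 = 1/50, 1/5 · 1/10 = 1/50, 3/5 · 0 = 0; with total 1/25.
Hence P(r = 3 | data) = (1/50) / (1/25) = 1/2.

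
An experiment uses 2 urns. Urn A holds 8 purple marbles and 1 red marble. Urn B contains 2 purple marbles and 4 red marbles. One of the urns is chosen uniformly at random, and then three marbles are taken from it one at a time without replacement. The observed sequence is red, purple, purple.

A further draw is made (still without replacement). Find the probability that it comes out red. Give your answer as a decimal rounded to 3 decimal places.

0.375

The likelihood of the observed sequence under each hypothesis: P(data | urn A) = (1/9)(8/8)(7/7) = 1/9; P(data | urn B) = (4/6)(2/5)(1/4) = 1/15.
Multiplying each by its prior: 1/2 · 1/9 = 1/18, 1/2 · 1/15 = 1/30; with total 4/45.
The posterior is then P(urn A | data) = 5/8, P(urn B | data) = 3/8.
The predictive probability is P(red next | data) = (0)(5/8) + (1)(3/8) = 3/8.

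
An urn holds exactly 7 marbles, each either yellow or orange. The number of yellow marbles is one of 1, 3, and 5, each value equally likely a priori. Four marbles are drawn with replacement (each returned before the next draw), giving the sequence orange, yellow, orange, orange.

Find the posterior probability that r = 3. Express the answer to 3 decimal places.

0.429

Compute the likelihood of the observed sequence for each case: P(data | r = 1) = (6/7)(1/7)(6/7)(6/7) = 0.089963; P(data | r = 3) = (4/7)(3/7)(4/7)(4/7) = 0.079967; P(data | r = 5) = (2/7)(5/7)(2/7)(2/7) = 0.01666.
Multiplying each by its prior: 1/3 · 0.089963 = 0.029988, 1/3 · 0.079967 = 0.026656, 1/3 · 0.01666 = 0.0055532; these sum to 0.062196.
By Bayes' rule, P(r = 3 | data) = (0.026656) / (0.062196) = 0.42857.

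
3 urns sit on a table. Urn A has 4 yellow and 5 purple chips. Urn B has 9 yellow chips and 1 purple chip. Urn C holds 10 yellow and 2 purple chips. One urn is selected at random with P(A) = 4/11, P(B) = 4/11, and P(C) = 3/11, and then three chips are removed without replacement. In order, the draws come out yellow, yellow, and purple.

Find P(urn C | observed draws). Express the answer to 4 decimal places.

0.3183

Compute the likelihood of the observed sequence for each case: P(data | urn A) = (4/9)(3/8)(5/7) = 0.11905; P(data | urn B) = (9/10)(8/9)(1/8) = 0.1; P(data | urn C) = (10/12)(9/11)(2/10) = 0.13636.
Weighting by the prior gives 4/11 · 0.11905 = 0.04329, 4/11 · 0.1 = 0.036364, 3/11 · 0.13636 = 0.03719; summing to 0.11684.
Therefore the posterior P(urn C | data) = (0.03719) / (0.11684) = 0.31829.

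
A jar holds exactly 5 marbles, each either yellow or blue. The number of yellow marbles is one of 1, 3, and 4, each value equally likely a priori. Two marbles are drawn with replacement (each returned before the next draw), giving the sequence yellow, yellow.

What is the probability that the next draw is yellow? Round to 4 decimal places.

Compute the likelihood of the observed sequence for each case: P(data | r = 1) = (1/5)(1/5) = 1/25; P(data | r = 3) = (3/5)(3/5) = 9/25; P(data | r = 4) = (4/5)(4/5) = 16/25.
Weighting by the prior gives 1/3 · 1/25 = 1/75, 1/3 · 9/25 = 3/25, 1/3 · 16/25 = 16/75; with total 26/75.
Dividing through by the total gives posterior P(r = 1 | data) = 1/26, P(r = 3 | data) = 9/26, P(r = 4 | data) = 8/13.
Averaging over the posterior, P(yellow next | data) = (1/5)(1/26) + (3/5)(9/26) + (4/5)(8/13) = 46/65.

0.7077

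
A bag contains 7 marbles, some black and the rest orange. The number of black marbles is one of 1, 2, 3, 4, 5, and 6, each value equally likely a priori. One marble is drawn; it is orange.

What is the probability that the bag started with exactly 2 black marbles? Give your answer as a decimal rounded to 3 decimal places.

Compute the likelihood of this draw for each case: P(data | r = 1) = (6/7) = 6/7; P(data | r = 2) = (5/7) = 5/7; P(data | r = 3) = (4/7) = 4/7; P(data | r = 4) = (3/7) = 3/7; P(data | r = 5) = (2/7) = 2/7; P(data | r = 6) = (1/7) = 1/7.
The prior-weighted likelihoods are 1/6 · 6/7 = 1/7, 1/6 · 5/7 = 5/42, 1/6 · 4/7 = 2/21, 1/6 · 3/7 = 1/14, 1/6 · 2/7 = 1/21, 1/6 · 1/7 = 1/42; these sum to 1/2.
By Bayes' rule, P(r = 2 | data) = (5/42) / (1/2) = 5/21.

0.238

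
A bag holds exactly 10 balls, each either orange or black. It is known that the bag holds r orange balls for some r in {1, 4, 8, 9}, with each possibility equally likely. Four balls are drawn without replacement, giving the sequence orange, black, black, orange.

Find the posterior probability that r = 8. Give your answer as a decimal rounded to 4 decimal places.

0.2373

The likelihood of the observed sequence under each hypothesis: P(data | r = 1) = (1/10)(9/9)(8/8)(0/7) = 0; P(data | r = 4) = (4/10)(6/9)(5/8)(3/7) = 0.071429; P(data | r = 8) = (8/10)(2/9)(1/8)(7/7) = 0.022222; P(data | r = 9) = (9/10)(1/9)(0/8) = 0.
The prior-weighted likelihoods are 1/4 · 0 = 0, 1/4 · 0.071429 = 0.017857, 1/4 · 0.022222 = 0.0055556, 1/4 · 0 = 0; summing to 0.023413.
Therefore the posterior P(r = 8 | data) = (0.0055556) / (0.023413) = 0.23729.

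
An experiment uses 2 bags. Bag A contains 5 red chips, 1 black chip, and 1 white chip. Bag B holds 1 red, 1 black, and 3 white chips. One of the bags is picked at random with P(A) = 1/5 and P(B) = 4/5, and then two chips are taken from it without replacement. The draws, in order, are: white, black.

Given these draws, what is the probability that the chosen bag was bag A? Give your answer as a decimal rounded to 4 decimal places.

The likelihood of the observed sequence under each hypothesis: P(data | bag A) = (1/7)(1/6) = 0.02381; P(data | bag B) = (3/5)(1/4) = 0.15.
Weighting by the prior gives 1/5 · 0.02381 = 0.0047619, 4/5 · 0.15 = 0.12; these sum to 0.12476.
Therefore the posterior P(bag A | data) = (0.0047619) / (0.12476) = 0.038168.

0.0382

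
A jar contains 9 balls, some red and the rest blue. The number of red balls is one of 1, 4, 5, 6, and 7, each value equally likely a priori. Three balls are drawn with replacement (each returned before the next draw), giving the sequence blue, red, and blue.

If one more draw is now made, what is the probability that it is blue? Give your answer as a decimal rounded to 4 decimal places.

The likelihood of the observed sequence under each hypothesis: P(data | r = 1) = (8/9)(1/9)(8/9) = 0.087791; P(data | r = 4) = (5/9)(4/9)(5/9) = 0.13717; P(data | r = 5) = (4/9)(5/9)(4/9) = 0.10974; P(data | r = 6) = (3/9)(6/9)(3/9) = 0.074074; P(data | r = 7) = (2/9)(7/9)(2/9) = 0.038409.
Multiplying each by its prior: 1/5 · 0.087791 = 0.017558, 1/5 · 0.13717 = 0.027435, 1/5 · 0.10974 = 0.021948, 1/5 · 0.074074 = 0.014815, 1/5 · 0.038409 = 0.0076818; these sum to 0.089438.
Dividing through by the total gives posterior P(r = 1 | data) = 0.19632, P(r = 4 | data) = 0.30675, P(r = 5 | data) = 0.2454, P(r = 6 | data) = 0.16564, P(r = 7 | data) = 0.08589.
So P(blue next | data) = Σ P(blue next | H) P(H | data) = (8/9)(0.19632) + (5/9)(0.30675) + (4/9)(0.2454) + (1/3)(0.16564) + (2/9)(0.08589) = 0.52829.

0.5283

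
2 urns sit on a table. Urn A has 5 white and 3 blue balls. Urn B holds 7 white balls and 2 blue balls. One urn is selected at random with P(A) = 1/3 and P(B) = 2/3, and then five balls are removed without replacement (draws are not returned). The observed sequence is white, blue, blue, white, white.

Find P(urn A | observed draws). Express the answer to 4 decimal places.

0.4909

The likelihood of the observed sequence under each hypothesis: P(data | urn A) = (5/8)(3/7)(2/6)(4/5)(3/4) = 0.053571; P(data | urn B) = (7/9)(2/8)(1/7)(6/6)(5/5) = 0.027778.
Multiplying each by its prior: 1/3 · 0.053571 = 0.017857, 2/3 · 0.027778 = 0.018519; with total 0.036376.
Therefore the posterior P(urn A | data) = (0.017857) / (0.036376) = 0.49091.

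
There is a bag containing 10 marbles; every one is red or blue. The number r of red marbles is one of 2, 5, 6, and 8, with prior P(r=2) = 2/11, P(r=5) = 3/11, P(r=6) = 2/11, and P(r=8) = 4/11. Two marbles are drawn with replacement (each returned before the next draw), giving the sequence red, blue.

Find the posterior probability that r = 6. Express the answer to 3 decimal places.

0.219

Compute the likelihood of the observed sequence for each case: P(data | r = 2) = (2/10)(8/10) = 0.16; P(data | r = 5) = (5/10)(5/10) = 0.25; P(data | r = 6) = (6/10)(4/10) = 0.24; P(data | r = 8) = (8/10)(2/10) = 0.16.
The prior-weighted likelihoods are 2/11 · 0.16 = 0.029091, 3/11 · 0.25 = 0.068182, 2/11 · 0.24 = 0.043636, 4/11 · 0.16 = 0.058182; summing to 0.19909.
So P(r = 6 | data) = (0.043636) / (0.19909) = 0.21918.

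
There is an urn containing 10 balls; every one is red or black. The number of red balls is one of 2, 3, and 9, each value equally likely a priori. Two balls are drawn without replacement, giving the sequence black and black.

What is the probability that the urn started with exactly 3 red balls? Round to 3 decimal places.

Compute the likelihood of the observed sequence for each case: P(data | r = 2) = (8/10)(7/9) = 28/45; P(data | r = 3) = (7/10)(6/9) = 7/15; P(data | r = 9) = (1/10)(0/9) = 0.
Multiplying each by its prior: 1/3 · 28/45 = 28/135, 1/3 · 7/15 = 7/45, 1/3 · 0 = 0; with total 49/135.
By Bayes' rule, P(r = 3 | data) = (7/45) / (49/135) = 3/7.

0.429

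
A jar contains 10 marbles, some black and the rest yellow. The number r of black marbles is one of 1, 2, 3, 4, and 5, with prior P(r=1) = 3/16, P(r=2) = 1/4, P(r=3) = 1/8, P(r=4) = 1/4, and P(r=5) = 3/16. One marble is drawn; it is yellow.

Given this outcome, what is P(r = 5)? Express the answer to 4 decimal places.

The likelihood of this draw under each hypothesis: P(data | r = 1) = (9/10) = 9/10; P(data | r = 2) = (8/10) = 4/5; P(data | r = 3) = (7/10) = 7/10; P(data | r = 4) = (6/10) = 3/5; P(data | r = 5) = (5/10) = 1/2.
Multiplying each by its prior: 3/16 · 9/10 = 27/160, 1/4 · 4/5 = 1/5, 1/8 · 7/10 = 7/80, 1/4 · 3/5 = 3/20, 3/16 · 1/2 = 3/32; these sum to 7/10.
Therefore the posterior P(r = 5 | data) = (3/32) / (7/10) = 15/112.

0.1339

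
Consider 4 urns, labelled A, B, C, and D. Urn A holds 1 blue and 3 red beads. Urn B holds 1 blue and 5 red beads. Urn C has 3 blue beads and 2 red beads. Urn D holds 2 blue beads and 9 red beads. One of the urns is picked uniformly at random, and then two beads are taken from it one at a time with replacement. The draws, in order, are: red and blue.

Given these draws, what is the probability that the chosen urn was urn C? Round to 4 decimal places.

Compute the likelihood of the observed sequence for each case: P(data | urn A) = (3/4)(1/4) = 0.1875; P(data | urn B) = (5/6)(1/6) = 0.13889; P(data | urn C) = (2/5)(3/5) = 0.24; P(data | urn D) = (9/11)(2/11) = 0.14876.
The prior-weighted likelihoods are 1/4 · 0.1875 = 0.046875, 1/4 · 0.13889 = 0.034722, 1/4 · 0.24 = 0.06, 1/4 · 0.14876 = 0.03719; with total 0.17879.
By Bayes' rule, P(urn C | data) = (0.06) / (0.17879) = 0.33559.

0.3356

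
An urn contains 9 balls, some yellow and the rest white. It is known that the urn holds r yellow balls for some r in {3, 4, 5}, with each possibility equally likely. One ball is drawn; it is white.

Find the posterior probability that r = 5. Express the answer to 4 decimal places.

0.2667

Under each hypothesis, the probability of this draw is: P(data | r = 3) = (6/9) = 2/3; P(data | r = 4) = (5/9) = 5/9; P(data | r = 5) = (4/9) = 4/9.
Weighting by the prior gives 1/3 · 2/3 = 2/9, 1/3 · 5/9 = 5/27, 1/3 · 4/9 = 4/27; these sum to 5/9.
So P(r = 5 | data) = (4/27) / (5/9) = 4/15.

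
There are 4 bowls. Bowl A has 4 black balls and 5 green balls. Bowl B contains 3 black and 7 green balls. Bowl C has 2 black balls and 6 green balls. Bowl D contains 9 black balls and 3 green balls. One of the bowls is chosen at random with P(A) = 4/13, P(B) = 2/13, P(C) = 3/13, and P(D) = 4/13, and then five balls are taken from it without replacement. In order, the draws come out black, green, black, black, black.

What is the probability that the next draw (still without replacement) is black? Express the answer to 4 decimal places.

Under each hypothesis, the probability of the observed sequence is: P(data | bowl A) = (4/9)(5/8)(3/7)(2/6)(1/5) = 0.0079365; P(data | bowl B) = (3/10)(7/9)(2/8)(1/7)(0/6) = 0; P(data | bowl C) = (2/8)(6/7)(1/6)(0/5) = 0; P(data | bowl D) = (9/12)(3/11)(8/10)(7/9)(6/8) = 0.095455.
Weighting by the prior gives 4/13 · 0.0079365 = 0.002442, 2/13 · 0 = 0, 3/13 · 0 = 0, 4/13 · 0.095455 = 0.029371; summing to 0.031813.
Normalising, the posterior is P(bowl A | data) = 0.076762, P(bowl B | data) = 0, P(bowl C | data) = 0, P(bowl D | data) = 0.92324.
The predictive probability is P(black next | data) = (0)(0.076762) + (5/7)(0.92324) = 0.65946.

0.6595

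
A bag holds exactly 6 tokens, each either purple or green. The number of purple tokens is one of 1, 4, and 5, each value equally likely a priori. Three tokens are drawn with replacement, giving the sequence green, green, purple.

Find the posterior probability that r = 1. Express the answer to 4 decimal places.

Under each hypothesis, the probability of the observed sequence is: P(data | r = 1) = (5/6)(5/6)(1/6) = 25/216; P(data | r = 4) = (2/6)(2/6)(4/6) = 2/27; P(data | r = 5) = (1/6)(1/6)(5/6) = 5/216.
The prior-weighted likelihoods are 1/3 · 25/216 = 25/648, 1/3 · 2/27 = 2/81, 1/3 · 5/216 = 5/648; these sum to 23/324.
By Bayes' rule, P(r = 1 | data) = (25/648) / (23/324) = 25/46.

0.5435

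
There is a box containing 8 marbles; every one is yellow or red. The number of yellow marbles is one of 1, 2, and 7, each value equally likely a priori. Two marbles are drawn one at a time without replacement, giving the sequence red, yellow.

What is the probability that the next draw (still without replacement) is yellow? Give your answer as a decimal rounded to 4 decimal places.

0.3462

Under each hypothesis, the probability of the observed sequence is: P(data | r = 1) = (7/8)(1/7) = 1/8; P(data | r = 2) = (6/8)(2/7) = 3/14; P(data | r = 7) = (1/8)(7/7) = 1/8.
Weighting by the prior gives 1/3 · 1/8 = 1/24, 1/3 · 3/14 = 1/14, 1/3 · 1/8 = 1/24; with total 13/84.
The posterior is then P(r = 1 | data) = 7/26, P(r = 2 | data) = 6/13, P(r = 7 | data) = 7/26.
The predictive probability is P(yellow next | data) = (0)(7/26) + (1/6)(6/13) + (1)(7/26) = 9/26.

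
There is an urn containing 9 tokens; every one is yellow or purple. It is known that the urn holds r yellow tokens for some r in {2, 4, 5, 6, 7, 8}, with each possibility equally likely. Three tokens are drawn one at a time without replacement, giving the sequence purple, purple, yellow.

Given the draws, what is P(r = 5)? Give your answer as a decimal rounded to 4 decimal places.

For each hypothesis, P(data | H) works out to: P(data | r = 2) = (7/9)(6/8)(2/7) = 0.16667; P(data | r = 4) = (5/9)(4/8)(4/7) = 0.15873; P(data | r = 5) = (4/9)(3/8)(5/7) = 0.11905; P(data | r = 6) = (3/9)(2/8)(6/7) = 0.071429; P(data | r = 7) = (2/9)(1/8)(7/7) = 0.027778; P(data | r = 8) = (1/9)(0/8) = 0.
Weighting by the prior gives 1/6 · 0.16667 = 0.027778, 1/6 · 0.15873 = 0.026455, 1/6 · 0.11905 = 0.019841, 1/6 · 0.071429 = 0.011905, 1/6 · 0.027778 = 0.0046296, 1/6 · 0 = 0; these sum to 0.090608.
Therefore the posterior P(r = 5 | data) = (0.019841) / (0.090608) = 0.21898.

0.2190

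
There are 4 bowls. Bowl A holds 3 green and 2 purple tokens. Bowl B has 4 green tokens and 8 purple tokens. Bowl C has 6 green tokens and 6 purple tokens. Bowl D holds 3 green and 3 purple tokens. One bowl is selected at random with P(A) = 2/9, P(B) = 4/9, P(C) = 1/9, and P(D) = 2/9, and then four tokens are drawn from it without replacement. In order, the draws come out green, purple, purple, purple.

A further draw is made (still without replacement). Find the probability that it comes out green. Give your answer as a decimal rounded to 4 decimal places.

Under each hypothesis, the probability of the observed sequence is: P(data | bowl A) = (3/5)(2/4)(1/3)(0/2) = 0; P(data | bowl B) = (4/12)(8/11)(7/10)(6/9) = 0.11313; P(data | bowl C) = (6/12)(6/11)(5/10)(4/9) = 0.060606; P(data | bowl D) = (3/6)(3/5)(2/4)(1/3) = 0.05.
Weighting by the prior gives 2/9 · 0 = 0, 4/9 · 0.11313 = 0.050281, 1/9 · 0.060606 = 0.006734, 2/9 · 0.05 = 0.011111; with total 0.068126.
The posterior is then P(bowl A | data) = 0, P(bowl B | data) = 0.73806, P(bowl C | data) = 0.098847, P(bowl D | data) = 0.1631.
The predictive probability is P(green next | data) = (3/8)(0.73806) + (5/8)(0.098847) + (1)(0.1631) = 0.50165.

0.5016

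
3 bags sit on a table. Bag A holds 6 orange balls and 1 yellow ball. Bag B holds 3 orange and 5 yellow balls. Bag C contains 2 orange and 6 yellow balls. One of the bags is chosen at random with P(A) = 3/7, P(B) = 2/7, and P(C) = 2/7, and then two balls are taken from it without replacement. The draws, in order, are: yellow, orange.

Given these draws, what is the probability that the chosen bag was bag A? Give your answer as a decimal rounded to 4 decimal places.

0.3077

Compute the likelihood of the observed sequence for each case: P(data | bag A) = (1/7)(6/6) = 1/7; P(data | bag B) = (5/8)(3/7) = 15/56; P(data | bag C) = (6/8)(2/7) = 3/14.
Multiplying each by its prior: 3/7 · 1/7 = 3/49, 2/7 · 15/56 = 15/196, 2/7 · 3/14 = 3/49; with total 39/196.
Therefore the posterior P(bag A | data) = (3/49) / (39/196) = 4/13.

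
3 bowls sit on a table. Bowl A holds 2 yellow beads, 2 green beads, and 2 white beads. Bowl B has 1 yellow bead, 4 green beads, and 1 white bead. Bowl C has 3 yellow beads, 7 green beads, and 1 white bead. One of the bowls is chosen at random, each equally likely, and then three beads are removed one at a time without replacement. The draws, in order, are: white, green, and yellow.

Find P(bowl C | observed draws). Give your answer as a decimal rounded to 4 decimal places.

The likelihood of the observed sequence under each hypothesis: P(data | bowl A) = (2/6)(2/5)(2/4) = 1/15; P(data | bowl B) = (1/6)(4/5)(1/4) = 1/30; P(data | bowl C) = (1/11)(7/10)(3/9) = 7/330.
The prior-weighted likelihoods are 1/3 · 1/15 = 1/45, 1/3 · 1/30 = 1/90, 1/3 · 7/330 = 7/990; these sum to 4/99.
So P(bowl C | data) = (7/990) / (4/99) = 7/40.

0.1750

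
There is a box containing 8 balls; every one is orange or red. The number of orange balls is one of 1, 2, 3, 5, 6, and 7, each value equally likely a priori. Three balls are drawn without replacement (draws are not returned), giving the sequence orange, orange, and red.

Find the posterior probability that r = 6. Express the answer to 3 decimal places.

0.294

Under each hypothesis, the probability of the observed sequence is: P(data | r = 1) = (1/8)(0/7) = 0; P(data | r = 2) = (2/8)(1/7)(6/6) = 1/28; P(data | r = 3) = (3/8)(2/7)(5/6) = 5/56; P(data | r = 5) = (5/8)(4/7)(3/6) = 5/28; P(data | r = 6) = (6/8)(5/7)(2/6) = 5/28; P(data | r = 7) = (7/8)(6/7)(1/6) = 1/8.
The prior-weighted likelihoods are 1/6 · 0 = 0, 1/6 · 1/28 = 1/168, 1/6 · 5/56 = 5/336, 1/6 · 5/28 = 5/168, 1/6 · 5/28 = 5/168, 1/6 · 1/8 = 1/48; with total 17/168.
So P(r = 6 | data) = (5/168) / (17/168) = 5/17.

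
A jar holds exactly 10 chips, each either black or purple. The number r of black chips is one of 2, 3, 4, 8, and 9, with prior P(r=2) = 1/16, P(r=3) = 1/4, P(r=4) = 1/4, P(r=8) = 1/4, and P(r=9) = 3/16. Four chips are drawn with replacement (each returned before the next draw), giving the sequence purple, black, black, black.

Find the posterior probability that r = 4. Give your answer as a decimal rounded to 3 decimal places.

For each hypothesis, P(data | H) works out to: P(data | r = 2) = (8/10)(2/10)(2/10)(2/10) = 0.0064; P(data | r = 3) = (7/10)(3/10)(3/10)(3/10) = 0.0189; P(data | r = 4) = (6/10)(4/10)(4/10)(4/10) = 0.0384; P(data | r = 8) = (2/10)(8/10)(8/10)(8/10) = 0.1024; P(data | r = 9) = (1/10)(9/10)(9/10)(9/10) = 0.0729.
Weighting by the prior gives 1/16 · 0.0064 = 0.0004, 1/4 · 0.0189 = 0.004725, 1/4 · 0.0384 = 0.0096, 1/4 · 0.1024 = 0.0256, 3/16 · 0.0729 = 0.013669; summing to 0.053994.
So P(r = 4 | data) = (0.0096) / (0.053994) = 0.1778.

0.178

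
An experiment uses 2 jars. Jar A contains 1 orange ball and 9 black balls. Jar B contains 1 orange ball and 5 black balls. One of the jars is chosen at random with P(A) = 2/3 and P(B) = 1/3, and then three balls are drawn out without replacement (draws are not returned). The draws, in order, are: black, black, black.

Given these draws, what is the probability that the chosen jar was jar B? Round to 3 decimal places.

The likelihood of the observed sequence under each hypothesis: P(data | jar A) = (9/10)(8/9)(7/8) = 7/10; P(data | jar B) = (5/6)(4/5)(3/4) = 1/2.
The prior-weighted likelihoods are 2/3 · 7/10 = 7/15, 1/3 · 1/2 = 1/6; with total 19/30.
By Bayes' rule, P(jar B | data) = (1/6) / (19/30) = 5/19.

0.263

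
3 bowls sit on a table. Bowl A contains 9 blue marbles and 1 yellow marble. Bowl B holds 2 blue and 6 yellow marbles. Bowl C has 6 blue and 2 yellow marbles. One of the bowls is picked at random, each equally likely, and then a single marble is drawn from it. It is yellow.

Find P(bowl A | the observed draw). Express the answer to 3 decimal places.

Compute the likelihood of this draw for each case: P(data | bowl A) = (1/10) = 1/10; P(data | bowl B) = (6/8) = 3/4; P(data | bowl C) = (2/8) = 1/4.
The prior-weighted likelihoods are 1/3 · 1/10 = 1/30, 1/3 · 3/4 = 1/4, 1/3 · 1/4 = 1/12; with total 11/30.
So P(bowl A | data) = (1/30) / (11/30) = 1/11.

0.091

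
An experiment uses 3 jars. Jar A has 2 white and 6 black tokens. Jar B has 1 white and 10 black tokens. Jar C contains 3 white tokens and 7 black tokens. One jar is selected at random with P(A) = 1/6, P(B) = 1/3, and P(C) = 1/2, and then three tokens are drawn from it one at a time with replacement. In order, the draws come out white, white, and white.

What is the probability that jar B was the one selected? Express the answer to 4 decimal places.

The likelihood of the observed sequence under each hypothesis: P(data | jar A) = (2/8)(2/8)(2/8) = 0.015625; P(data | jar B) = (1/11)(1/11)(1/11) = 0.00075131; P(data | jar C) = (3/10)(3/10)(3/10) = 0.027.
The prior-weighted likelihoods are 1/6 · 0.015625 = 0.0026042, 1/3 · 0.00075131 = 0.00025044, 1/2 · 0.027 = 0.0135; with total 0.016355.
Hence P(jar B | data) = (0.00025044) / (0.016355) = 0.015313.

0.0153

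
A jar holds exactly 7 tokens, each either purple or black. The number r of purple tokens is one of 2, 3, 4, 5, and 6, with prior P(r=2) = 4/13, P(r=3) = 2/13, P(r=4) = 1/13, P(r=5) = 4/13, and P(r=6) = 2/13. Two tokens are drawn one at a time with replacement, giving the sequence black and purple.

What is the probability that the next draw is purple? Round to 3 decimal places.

Compute the likelihood of the observed sequence for each case: P(data | r = 2) = (5/7)(2/7) = 10/49; P(data | r = 3) = (4/7)(3/7) = 12/49; P(data | r = 4) = (3/7)(4/7) = 12/49; P(data | r = 5) = (2/7)(5/7) = 10/49; P(data | r = 6) = (1/7)(6/7) = 6/49.
The prior-weighted likelihoods are 4/13 · 10/49 = 40/637, 2/13 · 12/49 = 24/637, 1/13 · 12/49 = 12/637, 4/13 · 10/49 = 40/637, 2/13 · 6/49 = 12/637; with total 128/637.
Dividing through by the total gives posterior P(r = 2 | data) = 5/16, P(r = 3 | data) = 3/16, P(r = 4 | data) = 3/32, P(r = 5 | data) = 5/16, P(r = 6 | data) = 3/32.
The predictive probability is P(purple next | data) = (2/7)(5/16) + (3/7)(3/16) + (4/7)(3/32) + (5/7)(5/16) + (6/7)(3/32) = 59/112.

0.527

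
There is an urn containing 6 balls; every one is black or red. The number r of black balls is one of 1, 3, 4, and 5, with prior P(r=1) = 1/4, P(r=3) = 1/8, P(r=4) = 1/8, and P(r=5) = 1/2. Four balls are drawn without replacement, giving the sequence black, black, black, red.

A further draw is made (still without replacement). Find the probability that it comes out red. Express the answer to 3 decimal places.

0.137

For each hypothesis, P(data | H) works out to: P(data | r = 1) = (1/6)(0/5) = 0; P(data | r = 3) = (3/6)(2/5)(1/4)(3/3) = 1/20; P(data | r = 4) = (4/6)(3/5)(2/4)(2/3) = 2/15; P(data | r = 5) = (5/6)(4/5)(3/4)(1/3) = 1/6.
Weighting by the prior gives 1/4 · 0 = 0, 1/8 · 1/20 = 1/160, 1/8 · 2/15 = 1/60, 1/2 · 1/6 = 1/12; with total 17/160.
Normalising, the posterior is P(r = 1 | data) = 0, P(r = 3 | data) = 1/17, P(r = 4 | data) = 8/51, P(r = 5 | data) = 40/51.
Averaging over the posterior, P(red next | data) = (1)(1/17) + (1/2)(8/51) + (0)(40/51) = 7/51.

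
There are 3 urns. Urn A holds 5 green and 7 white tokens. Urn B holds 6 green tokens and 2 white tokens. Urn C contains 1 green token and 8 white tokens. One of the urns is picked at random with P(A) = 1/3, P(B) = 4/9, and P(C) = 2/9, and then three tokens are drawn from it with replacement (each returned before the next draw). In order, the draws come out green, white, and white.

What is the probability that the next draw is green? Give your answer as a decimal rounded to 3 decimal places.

0.428

Compute the likelihood of the observed sequence for each case: P(data | urn A) = (5/12)(7/12)(7/12) = 0.14178; P(data | urn B) = (6/8)(2/8)(2/8) = 0.046875; P(data | urn C) = (1/9)(8/9)(8/9) = 0.087791.
Weighting by the prior gives 1/3 · 0.14178 = 0.047261, 4/9 · 0.046875 = 0.020833, 2/9 · 0.087791 = 0.019509; summing to 0.087603.
Normalising, the posterior is P(urn A | data) = 0.53949, P(urn B | data) = 0.23781, P(urn C | data) = 0.2227.
The predictive probability is P(green next | data) = (5/12)(0.53949) + (3/4)(0.23781) + (1/9)(0.2227) = 0.42789.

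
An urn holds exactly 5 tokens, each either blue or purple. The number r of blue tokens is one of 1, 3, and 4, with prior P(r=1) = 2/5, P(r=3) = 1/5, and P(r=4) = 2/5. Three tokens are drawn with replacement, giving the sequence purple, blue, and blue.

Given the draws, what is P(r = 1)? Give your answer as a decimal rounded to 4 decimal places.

Under each hypothesis, the probability of the observed sequence is: P(data | r = 1) = (4/5)(1/5)(1/5) = 4/125; P(data | r = 3) = (2/5)(3/5)(3/5) = 18/125; P(data | r = 4) = (1/5)(4/5)(4/5) = 16/125.
The prior-weighted likelihoods are 2/5 · 4/125 = 8/625, 1/5 · 18/125 = 18/625, 2/5 · 16/125 = 32/625; these sum to 58/625.
Hence P(r = 1 | data) = (8/625) / (58/625) = 4/29.

0.1379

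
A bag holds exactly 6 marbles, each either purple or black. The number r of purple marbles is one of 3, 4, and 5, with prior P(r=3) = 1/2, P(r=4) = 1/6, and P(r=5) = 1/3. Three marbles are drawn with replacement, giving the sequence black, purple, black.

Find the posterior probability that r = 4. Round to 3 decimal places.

0.150

Compute the likelihood of the observed sequence for each case: P(data | r = 3) = (3/6)(3/6)(3/6) = 0.125; P(data | r = 4) = (2/6)(4/6)(2/6) = 0.074074; P(data | r = 5) = (1/6)(5/6)(1/6) = 0.023148.
Multiplying each by its prior: 1/2 · 0.125 = 0.0625, 1/6 · 0.074074 = 0.012346, 1/3 · 0.023148 = 0.007716; summing to 0.082562.
Hence P(r = 4 | data) = (0.012346) / (0.082562) = 0.14953.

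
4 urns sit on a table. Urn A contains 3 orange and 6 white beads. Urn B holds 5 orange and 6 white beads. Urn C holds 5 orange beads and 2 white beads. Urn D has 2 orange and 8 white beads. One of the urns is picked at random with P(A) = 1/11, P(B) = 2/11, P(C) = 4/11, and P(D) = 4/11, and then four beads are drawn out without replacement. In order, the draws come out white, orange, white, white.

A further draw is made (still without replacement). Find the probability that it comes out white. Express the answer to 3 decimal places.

0.722

Compute the likelihood of the observed sequence for each case: P(data | urn A) = (6/9)(3/8)(5/7)(4/6) = 0.11905; P(data | urn B) = (6/11)(5/10)(5/9)(4/8) = 0.075758; P(data | urn C) = (2/7)(5/6)(1/5)(0/4) = 0; P(data | urn D) = (8/10)(2/9)(7/8)(6/7) = 0.13333.
Multiplying each by its prior: 1/11 · 0.11905 = 0.010823, 2/11 · 0.075758 = 0.013774, 4/11 · 0 = 0, 4/11 · 0.13333 = 0.048485; with total 0.073081.
Dividing through by the total gives posterior P(urn A | data) = 0.14809, P(urn B | data) = 0.18848, P(urn C | data) = 0, P(urn D | data) = 0.66344.
So P(white next | data) = Σ P(white next | H) P(H | data) = (3/5)(0.14809) + (3/7)(0.18848) + (5/6)(0.66344) = 0.72249.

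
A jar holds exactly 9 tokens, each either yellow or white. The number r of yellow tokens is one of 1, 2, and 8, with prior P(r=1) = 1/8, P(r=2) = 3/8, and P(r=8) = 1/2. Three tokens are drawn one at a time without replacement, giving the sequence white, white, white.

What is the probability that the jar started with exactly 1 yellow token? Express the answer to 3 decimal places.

Compute the likelihood of the observed sequence for each case: P(data | r = 1) = (8/9)(7/8)(6/7) = 2/3; P(data | r = 2) = (7/9)(6/8)(5/7) = 5/12; P(data | r = 8) = (1/9)(0/8) = 0.
Weighting by the prior gives 1/8 · 2/3 = 1/12, 3/8 · 5/12 = 5/32, 1/2 · 0 = 0; these sum to 23/96.
Therefore the posterior P(r = 1 | data) = (1/12) / (23/96) = 8/23.

0.348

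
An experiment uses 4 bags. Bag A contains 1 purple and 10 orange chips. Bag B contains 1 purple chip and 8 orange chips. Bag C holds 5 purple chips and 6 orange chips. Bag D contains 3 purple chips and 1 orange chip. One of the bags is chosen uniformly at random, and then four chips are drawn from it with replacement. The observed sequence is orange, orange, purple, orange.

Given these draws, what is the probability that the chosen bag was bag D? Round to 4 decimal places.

For each hypothesis, P(data | H) works out to: P(data | bag A) = (10/11)(10/11)(1/11)(10/11) = 0.068301; P(data | bag B) = (8/9)(8/9)(1/9)(8/9) = 0.078037; P(data | bag C) = (6/11)(6/11)(5/11)(6/11) = 0.073765; P(data | bag D) = (1/4)(1/4)(3/4)(1/4) = 0.011719.
Multiplying each by its prior: 1/4 · 0.068301 = 0.017075, 1/4 · 0.078037 = 0.019509, 1/4 · 0.073765 = 0.018441, 1/4 · 0.011719 = 0.0029297; these sum to 0.057956.
By Bayes' rule, P(bag D | data) = (0.0029297) / (0.057956) = 0.050551.

0.0506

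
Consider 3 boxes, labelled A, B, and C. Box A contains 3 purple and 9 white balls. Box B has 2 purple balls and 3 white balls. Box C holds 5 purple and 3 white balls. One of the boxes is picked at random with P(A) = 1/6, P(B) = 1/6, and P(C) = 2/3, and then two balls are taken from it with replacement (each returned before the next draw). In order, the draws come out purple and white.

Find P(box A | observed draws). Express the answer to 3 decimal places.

0.137

For each hypothesis, P(data | H) works out to: P(data | box A) = (3/12)(9/12) = 3/16; P(data | box B) = (2/5)(3/5) = 6/25; P(data | box C) = (5/8)(3/8) = 15/64.
Multiplying each by its prior: 1/6 · 3/16 = 1/32, 1/6 · 6/25 = 1/25, 2/3 · 15/64 = 5/32; with total 91/400.
Therefore the posterior P(box A | data) = (1/32) / (91/400) = 25/182.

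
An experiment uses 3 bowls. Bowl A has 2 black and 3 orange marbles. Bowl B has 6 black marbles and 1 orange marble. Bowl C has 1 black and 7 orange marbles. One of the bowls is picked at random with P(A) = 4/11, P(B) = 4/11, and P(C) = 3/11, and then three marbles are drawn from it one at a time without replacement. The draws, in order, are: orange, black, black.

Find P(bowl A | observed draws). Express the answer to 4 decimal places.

For each hypothesis, P(data | H) works out to: P(data | bowl A) = (3/5)(2/4)(1/3) = 1/10; P(data | bowl B) = (1/7)(6/6)(5/5) = 1/7; P(data | bowl C) = (7/8)(1/7)(0/6) = 0.
The prior-weighted likelihoods are 4/11 · 1/10 = 2/55, 4/11 · 1/7 = 4/77, 3/11 · 0 = 0; these sum to 34/385.
Therefore the posterior P(bowl A | data) = (2/55) / (34/385) = 7/17.

0.4118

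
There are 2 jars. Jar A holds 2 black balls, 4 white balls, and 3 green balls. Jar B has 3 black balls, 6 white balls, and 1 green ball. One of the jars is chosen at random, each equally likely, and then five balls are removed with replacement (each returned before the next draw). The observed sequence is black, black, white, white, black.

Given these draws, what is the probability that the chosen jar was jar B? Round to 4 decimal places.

Under each hypothesis, the probability of the observed sequence is: P(data | jar A) = (2/9)(2/9)(4/9)(4/9)(2/9) = 0.0021677; P(data | jar B) = (3/10)(3/10)(6/10)(6/10)(3/10) = 0.00972.
Multiplying each by its prior: 1/2 · 0.0021677 = 0.0010838, 1/2 · 0.00972 = 0.00486; these sum to 0.0059438.
Therefore the posterior P(jar B | data) = (0.00486) / (0.0059438) = 0.81765.

0.8177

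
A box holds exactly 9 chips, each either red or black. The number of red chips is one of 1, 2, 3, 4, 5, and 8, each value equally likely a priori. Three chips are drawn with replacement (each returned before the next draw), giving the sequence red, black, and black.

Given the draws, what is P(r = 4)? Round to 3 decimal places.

0.218

For each hypothesis, P(data | H) works out to: P(data | r = 1) = (1/9)(8/9)(8/9) = 0.087791; P(data | r = 2) = (2/9)(7/9)(7/9) = 0.13443; P(data | r = 3) = (3/9)(6/9)(6/9) = 0.14815; P(data | r = 4) = (4/9)(5/9)(5/9) = 0.13717; P(data | r = 5) = (5/9)(4/9)(4/9) = 0.10974; P(data | r = 8) = (8/9)(1/9)(1/9) = 0.010974.
Multiplying each by its prior: 1/6 · 0.087791 = 0.014632, 1/6 · 0.13443 = 0.022405, 1/6 · 0.14815 = 0.024691, 1/6 · 0.13717 = 0.022862, 1/6 · 0.10974 = 0.01829, 1/6 · 0.010974 = 0.001829; with total 0.10471.
Hence P(r = 4 | data) = (0.022862) / (0.10471) = 0.21834.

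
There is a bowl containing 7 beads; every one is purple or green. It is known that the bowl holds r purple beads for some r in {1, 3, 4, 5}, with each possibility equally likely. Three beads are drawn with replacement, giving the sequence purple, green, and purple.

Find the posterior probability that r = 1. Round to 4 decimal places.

Compute the likelihood of the observed sequence for each case: P(data | r = 1) = (1/7)(6/7)(1/7) = 6/343; P(data | r = 3) = (3/7)(4/7)(3/7) = 36/343; P(data | r = 4) = (4/7)(3/7)(4/7) = 48/343; P(data | r = 5) = (5/7)(2/7)(5/7) = 50/343.
Multiplying each by its prior: 1/4 · 6/343 = 3/686, 1/4 · 36/343 = 9/343, 1/4 · 48/343 = 12/343, 1/4 · 50/343 = 25/686; with total 5/49.
By Bayes' rule, P(r = 1 | data) = (3/686) / (5/49) = 3/70.

0.0429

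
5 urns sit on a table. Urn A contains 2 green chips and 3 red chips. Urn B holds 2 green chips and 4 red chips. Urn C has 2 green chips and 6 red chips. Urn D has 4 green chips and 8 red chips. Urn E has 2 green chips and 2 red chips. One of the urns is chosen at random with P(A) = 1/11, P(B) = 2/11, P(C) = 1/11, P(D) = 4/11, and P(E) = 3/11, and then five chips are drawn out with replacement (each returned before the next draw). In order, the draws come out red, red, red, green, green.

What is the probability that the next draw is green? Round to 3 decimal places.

0.378

Compute the likelihood of the observed sequence for each case: P(data | urn A) = (3/5)(3/5)(3/5)(2/5)(2/5) = 0.03456; P(data | urn B) = (4/6)(4/6)(4/6)(2/6)(2/6) = 0.032922; P(data | urn C) = (6/8)(6/8)(6/8)(2/8)(2/8) = 0.026367; P(data | urn D) = (8/12)(8/12)(8/12)(4/12)(4/12) = 0.032922; P(data | urn E) = (2/4)(2/4)(2/4)(2/4)(2/4) = 0.03125.
Weighting by the prior gives 1/11 · 0.03456 = 0.0031418, 2/11 · 0.032922 = 0.0059858, 1/11 · 0.026367 = 0.002397, 4/11 · 0.032922 = 0.011972, 3/11 · 0.03125 = 0.0085227; these sum to 0.032019.
The posterior is then P(urn A | data) = 0.098124, P(urn B | data) = 0.18695, P(urn C | data) = 0.074863, P(urn D | data) = 0.37389, P(urn E | data) = 0.26618.
The predictive probability is P(green next | data) = (2/5)(0.098124) + (1/3)(0.18695) + (1/4)(0.074863) + (1/3)(0.37389) + (1/2)(0.26618) = 0.378.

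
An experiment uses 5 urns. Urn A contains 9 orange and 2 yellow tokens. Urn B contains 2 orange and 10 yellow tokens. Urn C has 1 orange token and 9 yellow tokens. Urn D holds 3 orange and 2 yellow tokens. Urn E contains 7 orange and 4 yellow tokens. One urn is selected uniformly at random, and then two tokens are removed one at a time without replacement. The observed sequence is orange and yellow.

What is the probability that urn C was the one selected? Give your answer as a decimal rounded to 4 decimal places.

0.1031

For each hypothesis, P(data | H) works out to: P(data | urn A) = (9/11)(2/10) = 9/55; P(data | urn B) = (2/12)(10/11) = 5/33; P(data | urn C) = (1/10)(9/9) = 1/10; P(data | urn D) = (3/5)(2/4) = 3/10; P(data | urn E) = (7/11)(4/10) = 14/55.
The prior-weighted likelihoods are 1/5 · 9/55 = 9/275, 1/5 · 5/33 = 1/33, 1/5 · 1/10 = 1/50, 1/5 · 3/10 = 3/50, 1/5 · 14/55 = 14/275; these sum to 32/165.
Therefore the posterior P(urn C | data) = (1/50) / (32/165) = 33/320.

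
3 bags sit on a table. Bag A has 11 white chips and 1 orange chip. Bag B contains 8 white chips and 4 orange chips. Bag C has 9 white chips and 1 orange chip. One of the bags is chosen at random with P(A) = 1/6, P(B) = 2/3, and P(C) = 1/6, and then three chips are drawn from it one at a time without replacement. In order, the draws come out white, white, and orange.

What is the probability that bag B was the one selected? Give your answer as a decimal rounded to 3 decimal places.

Under each hypothesis, the probability of the observed sequence is: P(data | bag A) = (11/12)(10/11)(1/10) = 0.083333; P(data | bag B) = (8/12)(7/11)(4/10) = 0.1697; P(data | bag C) = (9/10)(8/9)(1/8) = 0.1.
Multiplying each by its prior: 1/6 · 0.083333 = 0.013889, 2/3 · 0.1697 = 0.11313, 1/6 · 0.1 = 0.016667; summing to 0.14369.
By Bayes' rule, P(bag B | data) = (0.11313) / (0.14369) = 0.78735.

0.787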